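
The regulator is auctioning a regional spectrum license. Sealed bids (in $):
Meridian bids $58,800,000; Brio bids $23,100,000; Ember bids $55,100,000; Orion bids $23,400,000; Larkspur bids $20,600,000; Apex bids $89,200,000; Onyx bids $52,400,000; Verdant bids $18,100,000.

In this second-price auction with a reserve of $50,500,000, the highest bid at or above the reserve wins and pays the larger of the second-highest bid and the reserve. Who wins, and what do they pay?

Apex pays $58,800,000

Sorting bids: 89,200,000 (Apex) > 58,800,000 (Meridian) > 55,100,000 (Ember) > 52,400,000 (Onyx) > 23,400,000 (Orion) > 23,100,000 (Brio) > …
Highest eligible bid: Apex at $89,200,000.
max(second-highest $58,800,000, reserve $50,500,000) = $58,800,000; the reserve does not bind.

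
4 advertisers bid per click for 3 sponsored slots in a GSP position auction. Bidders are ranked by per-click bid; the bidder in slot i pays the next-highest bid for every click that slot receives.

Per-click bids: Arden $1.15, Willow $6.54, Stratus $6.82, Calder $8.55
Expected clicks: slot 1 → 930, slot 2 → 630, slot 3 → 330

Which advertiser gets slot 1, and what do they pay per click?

Calder; $6.82 per click

Sorting advertisers: $8.55 (Calder) > $6.82 (Stratus) > $6.54 (Willow) > $1.15 (Arden)
Slot 1 goes to the first-ranked bidder, Calder, who pays the next bid down: $6.82/click.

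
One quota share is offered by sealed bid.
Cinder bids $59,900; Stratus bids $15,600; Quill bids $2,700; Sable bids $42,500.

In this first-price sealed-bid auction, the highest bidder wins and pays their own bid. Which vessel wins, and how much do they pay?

Sorting bids: 59,900 (Cinder) > 42,500 (Sable) > 15,600 (Stratus) > 2,700 (Quill)
Cinder has the highest bid and pays exactly that: $59,900.

Cinder pays $59,900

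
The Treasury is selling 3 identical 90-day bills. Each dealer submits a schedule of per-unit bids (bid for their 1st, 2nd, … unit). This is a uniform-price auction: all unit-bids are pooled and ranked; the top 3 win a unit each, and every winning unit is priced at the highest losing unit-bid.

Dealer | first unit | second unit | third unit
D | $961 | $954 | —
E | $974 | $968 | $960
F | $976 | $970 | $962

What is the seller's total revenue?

Total revenue: $2,904

All unit-bids, highest first — top 3: 976 (F-1), 974 (E-1), 970 (F-2)
The (k+1)-th unit-bid is $968.
Allocation: E 1, F 2. Every unit priced at $968.
Revenue = 3 × 968 = $2,904.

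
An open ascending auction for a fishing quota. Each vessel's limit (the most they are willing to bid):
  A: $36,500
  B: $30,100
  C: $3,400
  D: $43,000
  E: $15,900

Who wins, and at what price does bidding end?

Rule: the price rises until one bidder remains; the winner pays the price at which the last rival dropped out.
Sorting limits: 43,000 (D) > 36,500 (A) > 30,100 (B) > 15,900 (E) > 3,400 (C)
Bidding ends when A exits at $36,500; D takes it.

D wins at $36,500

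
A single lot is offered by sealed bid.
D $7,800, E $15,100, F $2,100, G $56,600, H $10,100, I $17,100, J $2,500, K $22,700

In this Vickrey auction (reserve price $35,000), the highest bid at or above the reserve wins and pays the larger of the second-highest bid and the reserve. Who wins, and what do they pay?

Sorting bids: 56,600 (G) > 22,700 (K) > 17,100 (I) > 15,100 (E) > 10,100 (H) > 7,800 (D) > …
G has the top bid at or above the reserve ($56,600).
Second-highest bid $22,700 is below the reserve $35,000, so the reserve binds → payment $35,000.

G pays $35,000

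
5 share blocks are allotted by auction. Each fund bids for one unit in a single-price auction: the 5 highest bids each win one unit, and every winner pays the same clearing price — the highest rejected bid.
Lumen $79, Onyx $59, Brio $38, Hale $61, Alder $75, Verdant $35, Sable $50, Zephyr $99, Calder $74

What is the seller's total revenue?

Total revenue: $295

Ordering the bids: 99 (Zephyr), 79 (Lumen), 75 (Alder), 74 (Calder), 61 (Hale), 59 (Onyx), 50 (Sable), …
The 5 highest are Zephyr, Lumen, Alder, Calder, Hale.
Highest unsuccessful bid: $59 → clearing price.
Total revenue = 5 × $59 = $295.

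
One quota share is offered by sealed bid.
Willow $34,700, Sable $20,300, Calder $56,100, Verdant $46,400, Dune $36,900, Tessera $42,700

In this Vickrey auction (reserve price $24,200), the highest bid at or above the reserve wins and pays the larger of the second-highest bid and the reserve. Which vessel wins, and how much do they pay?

Bids ranked: 56,100 (Calder) > 46,400 (Verdant) > 42,700 (Tessera) > 36,900 (Dune) > 34,700 (Willow) > 20,300 (Sable)
Highest eligible bid: Calder at $56,100.
max(second-highest $46,400, reserve $24,200) = $46,400; the reserve does not bind.

Calder pays $46,400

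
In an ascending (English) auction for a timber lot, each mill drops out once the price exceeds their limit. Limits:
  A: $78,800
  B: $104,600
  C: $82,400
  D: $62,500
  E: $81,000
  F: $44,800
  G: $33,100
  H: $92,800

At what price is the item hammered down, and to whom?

Sorting limits: 104,600 (B) > 92,800 (H) > 82,400 (C) > 81,000 (E) > 78,800 (A) > 62,500 (D) > …
Bidding ends when H exits at $92,800; B takes it.

B wins at $92,800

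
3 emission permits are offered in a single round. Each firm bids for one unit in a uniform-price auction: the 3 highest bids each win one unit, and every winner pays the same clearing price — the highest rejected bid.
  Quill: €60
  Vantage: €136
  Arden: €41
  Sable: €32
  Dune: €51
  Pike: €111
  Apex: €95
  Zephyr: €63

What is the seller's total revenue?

Total revenue: €189

Sorting: 136 (Vantage), 111 (Pike), 95 (Apex), 63 (Zephyr), 60 (Quill), …
Top 3: Vantage, Pike, Apex.
First losing bid is Zephyr's €63, which sets the uniform price.
Total revenue = 3 × €63 = €189.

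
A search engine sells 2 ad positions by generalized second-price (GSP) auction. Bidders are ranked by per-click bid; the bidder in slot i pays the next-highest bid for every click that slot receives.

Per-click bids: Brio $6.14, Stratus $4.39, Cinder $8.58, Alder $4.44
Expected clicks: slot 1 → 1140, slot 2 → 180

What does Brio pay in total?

Brio pays $799.20

Sorting advertisers: $8.58 (Cinder) > $6.14 (Brio) > $4.44 (Alder) > …
Brio holds slot 2 → pays next bid $4.44 × 180 clicks = $799.20.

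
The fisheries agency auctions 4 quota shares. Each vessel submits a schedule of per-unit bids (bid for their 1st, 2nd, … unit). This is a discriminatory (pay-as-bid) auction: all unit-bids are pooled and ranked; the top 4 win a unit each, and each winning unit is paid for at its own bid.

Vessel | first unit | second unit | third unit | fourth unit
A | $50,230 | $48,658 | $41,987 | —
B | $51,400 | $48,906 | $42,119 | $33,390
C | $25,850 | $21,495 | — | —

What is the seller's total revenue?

All unit-bids, highest first — top 4: 51,400 (B-1), 50,230 (A-1), 48,906 (B-2), 48,658 (A-2)
Next rejected bid: $42,119 (not a price — pay-as-bid).
Each winning unit pays its own bid.
Revenue = 51,400 + 50,230 + 48,906 + 48,658 = $199,194.

Total revenue: $199,194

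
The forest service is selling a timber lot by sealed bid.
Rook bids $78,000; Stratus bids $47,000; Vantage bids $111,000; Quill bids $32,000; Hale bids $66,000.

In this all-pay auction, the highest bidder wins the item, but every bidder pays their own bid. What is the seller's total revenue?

Bids in order: 111,000 (Vantage) > 78,000 (Rook) > 66,000 (Hale) > 47,000 (Stratus) > 32,000 (Quill)
Vantage wins with the top bid; all bids are sunk regardless.
Every bidder forfeits their bid regardless of winning.
Revenue = 78,000 + 47,000 + 111,000 + 32,000 + 66,000 = $334,000.

Total revenue: $334,000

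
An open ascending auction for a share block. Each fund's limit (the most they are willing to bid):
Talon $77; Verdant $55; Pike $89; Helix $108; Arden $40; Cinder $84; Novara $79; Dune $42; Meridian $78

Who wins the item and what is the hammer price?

Helix wins at $89

Sorting limits: 108 (Helix) > 89 (Pike) > 84 (Cinder) > 79 (Novara) > 78 (Meridian) > 77 (Talon) > …
Once the price passes $89, only Helix is left; the hammer falls at Pike's limit of $89.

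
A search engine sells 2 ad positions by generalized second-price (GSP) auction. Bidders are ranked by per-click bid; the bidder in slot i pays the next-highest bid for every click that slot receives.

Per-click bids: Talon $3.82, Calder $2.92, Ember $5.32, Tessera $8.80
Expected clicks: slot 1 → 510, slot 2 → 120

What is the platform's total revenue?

Per-click bids in order: $8.80 (Tessera) > $5.32 (Ember) > $3.82 (Talon) > …
Slot 1: Tessera pays $5.32 × 510 = $2713.20
Slot 2: Ember pays $3.82 × 120 = $458.40
Total = $3171.60

Total revenue: $3171.60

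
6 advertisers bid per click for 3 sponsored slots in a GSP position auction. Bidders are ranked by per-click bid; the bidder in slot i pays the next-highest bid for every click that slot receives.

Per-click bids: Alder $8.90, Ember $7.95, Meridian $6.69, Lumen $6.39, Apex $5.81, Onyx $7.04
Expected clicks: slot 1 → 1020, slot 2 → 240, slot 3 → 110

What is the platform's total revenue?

Total revenue: $10534.50

Ranked by bid: $8.90 (Alder) > $7.95 (Ember) > $7.04 (Onyx) > $6.69 (Meridian) > …
Slot 1: Alder pays $7.95 × 1020 = $8109.00
Slot 2: Ember pays $7.04 × 240 = $1689.60
Slot 3: Onyx pays $6.69 × 110 = $735.90
Total = $10534.50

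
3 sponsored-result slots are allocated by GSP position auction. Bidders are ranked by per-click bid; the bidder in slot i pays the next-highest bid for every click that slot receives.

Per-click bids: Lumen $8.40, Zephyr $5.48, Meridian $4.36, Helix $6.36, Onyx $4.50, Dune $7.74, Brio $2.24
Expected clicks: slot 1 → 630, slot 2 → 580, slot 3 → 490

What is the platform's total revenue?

Sorting advertisers: $8.40 (Lumen) > $7.74 (Dune) > $6.36 (Helix) > $5.48 (Zephyr) > …
Slot 1: Lumen pays $7.74 × 630 = $4876.20
Slot 2: Dune pays $6.36 × 580 = $3688.80
Slot 3: Helix pays $5.48 × 490 = $2685.20
Total = $11250.20

Total revenue: $11250.20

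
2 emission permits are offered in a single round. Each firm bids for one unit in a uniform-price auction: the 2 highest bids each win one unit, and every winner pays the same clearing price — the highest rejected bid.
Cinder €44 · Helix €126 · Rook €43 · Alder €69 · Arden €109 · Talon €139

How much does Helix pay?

Helix pays €109

Sorting: 139 (Talon), 126 (Helix), 109 (Arden), 69 (Alder), …
The 2 highest are Talon, Helix.
First losing bid is Arden's €109, which sets the uniform price.
Helix wins → pays €109.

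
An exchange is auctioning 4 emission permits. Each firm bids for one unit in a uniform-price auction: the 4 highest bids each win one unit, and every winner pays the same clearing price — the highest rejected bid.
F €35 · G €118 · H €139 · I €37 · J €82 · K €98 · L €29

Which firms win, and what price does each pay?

H, G, K, J; each pays €37

Sorting: 139 (H), 118 (G), 98 (K), 82 (J), 37 (I), 35 (F), …
Top 4: H, G, K, J.
Clearing price = highest rejected bid = €37.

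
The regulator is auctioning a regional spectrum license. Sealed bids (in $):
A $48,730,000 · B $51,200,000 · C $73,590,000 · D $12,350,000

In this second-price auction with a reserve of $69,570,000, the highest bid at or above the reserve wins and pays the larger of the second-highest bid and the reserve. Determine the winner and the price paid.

Bids ranked: 73,590,000 (C) > 51,200,000 (B) > 48,730,000 (A) > 12,350,000 (D)
C has the top bid at or above the reserve ($73,590,000).
max(second-highest $51,200,000, reserve $69,570,000) = $69,570,000.

C pays $69,570,000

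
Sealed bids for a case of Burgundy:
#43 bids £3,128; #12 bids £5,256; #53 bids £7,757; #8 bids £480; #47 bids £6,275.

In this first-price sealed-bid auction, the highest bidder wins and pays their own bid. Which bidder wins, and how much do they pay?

Rule: the highest bidder wins and pays their own bid.
Bids in order: 7,757 (#53) > 6,275 (#47) > 5,256 (#12) > 3,128 (#43) > 480 (#8)
#53 has the highest bid and pays exactly that: £7,757.

#53 pays £7,757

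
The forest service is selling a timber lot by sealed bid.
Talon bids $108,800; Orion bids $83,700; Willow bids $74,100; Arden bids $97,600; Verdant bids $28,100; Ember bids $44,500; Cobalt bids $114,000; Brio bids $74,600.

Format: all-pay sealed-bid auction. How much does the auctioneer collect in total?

Bids ranked: 114,000 (Cobalt) > 108,800 (Talon) > 97,600 (Arden) > 83,700 (Orion) > 74,600 (Brio) > 74,100 (Willow) > …
Every bidder forfeits their bid regardless of winning.
Revenue = 108,800 + 83,700 + 74,100 + 97,600 + 28,100 + 44,500 + 114,000 + 74,600 = $625,400.

Total revenue: $625,400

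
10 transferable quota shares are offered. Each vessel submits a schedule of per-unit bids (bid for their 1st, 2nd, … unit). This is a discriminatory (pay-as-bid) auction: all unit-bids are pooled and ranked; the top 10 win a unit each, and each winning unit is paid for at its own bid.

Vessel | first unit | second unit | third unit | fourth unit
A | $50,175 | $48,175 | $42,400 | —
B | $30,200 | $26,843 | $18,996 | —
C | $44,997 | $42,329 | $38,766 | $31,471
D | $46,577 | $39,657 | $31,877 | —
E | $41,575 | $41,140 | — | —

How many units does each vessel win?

A 3, C 3, D 2, E 2

Pooled unit-bids ranked (top 10): 50,175 (A-1), 48,175 (A-2), 46,577 (D-1), 44,997 (C-1), 42,400 (A-3), 42,329 (C-2), 41,575 (E-1), 41,140 (E-2), 39,657 (D-2), 38,766 (C-3)
Next rejected bid: $31,877 (not a price — pay-as-bid).
Allocation: A 3, C 3, D 2, E 2.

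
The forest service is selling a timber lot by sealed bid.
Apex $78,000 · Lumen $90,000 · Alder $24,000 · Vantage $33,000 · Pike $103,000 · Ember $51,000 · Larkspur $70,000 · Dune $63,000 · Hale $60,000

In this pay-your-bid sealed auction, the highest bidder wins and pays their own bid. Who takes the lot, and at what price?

Pike pays $103,000

Bids ranked: 103,000 (Pike) > 90,000 (Lumen) > 78,000 (Apex) > 70,000 (Larkspur) > 63,000 (Dune) > 60,000 (Hale) > …
Pike has the highest bid and pays exactly that: $103,000.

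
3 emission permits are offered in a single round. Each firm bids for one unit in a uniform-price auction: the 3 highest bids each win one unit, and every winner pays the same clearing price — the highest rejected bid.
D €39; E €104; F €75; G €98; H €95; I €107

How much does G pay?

Sorting: 107 (I), 104 (E), 98 (G), 95 (H), 75 (F), …
The 3 highest are I, E, G.
First losing bid is H's €95, which sets the uniform price.
G wins → pays €95.

G pays €95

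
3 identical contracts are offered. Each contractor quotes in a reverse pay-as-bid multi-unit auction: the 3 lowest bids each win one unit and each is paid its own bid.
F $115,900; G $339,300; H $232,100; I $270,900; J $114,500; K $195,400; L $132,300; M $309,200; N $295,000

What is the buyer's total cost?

Total cost: $362,700

Bids ranked low→high: 114,500 (J), 115,900 (F), 132,300 (L), 195,400 (K), 232,100 (H), …
Lowest 3: J, F, L.
Total cost = 114,500 + 115,900 + 132,300 = $362,700.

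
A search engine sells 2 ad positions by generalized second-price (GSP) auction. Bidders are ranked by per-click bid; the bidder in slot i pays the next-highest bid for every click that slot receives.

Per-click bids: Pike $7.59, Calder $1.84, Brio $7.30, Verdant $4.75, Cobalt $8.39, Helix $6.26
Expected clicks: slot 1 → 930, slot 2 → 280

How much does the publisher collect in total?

Total revenue: $9102.70

Per-click bids in order: $8.39 (Cobalt) > $7.59 (Pike) > $7.30 (Brio) > …
Slot 1: Cobalt pays $7.59 × 930 = $7058.70
Slot 2: Pike pays $7.30 × 280 = $2044.00
Total = $9102.70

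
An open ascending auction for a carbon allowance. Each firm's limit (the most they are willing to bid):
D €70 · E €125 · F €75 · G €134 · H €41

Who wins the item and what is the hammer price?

Sorting limits: 134 (G) > 125 (E) > 75 (F) > 70 (D) > 41 (H)
E is the last rival to drop out, at €125; G remains and wins at that price.

G wins at €125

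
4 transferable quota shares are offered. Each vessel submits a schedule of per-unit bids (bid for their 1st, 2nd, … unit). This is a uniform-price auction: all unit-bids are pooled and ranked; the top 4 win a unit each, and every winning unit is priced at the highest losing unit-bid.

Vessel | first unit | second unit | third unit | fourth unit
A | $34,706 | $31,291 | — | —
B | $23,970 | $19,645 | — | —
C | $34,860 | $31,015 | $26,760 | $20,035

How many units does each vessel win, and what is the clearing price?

Pooled unit-bids ranked (top 4): 34,860 (C-1), 34,706 (A-1), 31,291 (A-2), 31,015 (C-2)
First bid not allocated: $26,760.
Allocation: A 2, C 2.

A 2, C 2; clearing price $26,760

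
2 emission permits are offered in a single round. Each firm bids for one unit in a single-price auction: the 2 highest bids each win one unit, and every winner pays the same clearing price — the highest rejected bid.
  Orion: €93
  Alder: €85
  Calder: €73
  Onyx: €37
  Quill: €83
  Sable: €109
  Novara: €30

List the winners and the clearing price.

Ordering the bids: 109 (Sable), 93 (Orion), 85 (Alder), 83 (Quill), …
Winners (2 units): Sable, Orion.
First losing bid is Alder's €85, which sets the uniform price.

Sable, Orion; each pays €85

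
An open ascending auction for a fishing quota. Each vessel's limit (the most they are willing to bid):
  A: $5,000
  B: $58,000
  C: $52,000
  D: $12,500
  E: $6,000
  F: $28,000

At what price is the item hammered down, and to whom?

B wins at $52,000

Rule: the price rises until one bidder remains; the winner pays the price at which the last rival dropped out.
Sorting limits: 58,000 (B) > 52,000 (C) > 28,000 (F) > 12,500 (D) > 6,000 (E) > 5,000 (A)
C is the last rival to drop out, at $52,000; B remains and wins at that price.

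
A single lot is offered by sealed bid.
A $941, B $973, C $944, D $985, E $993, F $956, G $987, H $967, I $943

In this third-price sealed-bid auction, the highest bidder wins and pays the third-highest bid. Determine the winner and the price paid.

E pays $985

Bids in order: 993 (E) > 987 (G) > 985 (D) > 973 (B) > 967 (H) > 956 (F) > …
E is highest; pays the third-highest bid, $985.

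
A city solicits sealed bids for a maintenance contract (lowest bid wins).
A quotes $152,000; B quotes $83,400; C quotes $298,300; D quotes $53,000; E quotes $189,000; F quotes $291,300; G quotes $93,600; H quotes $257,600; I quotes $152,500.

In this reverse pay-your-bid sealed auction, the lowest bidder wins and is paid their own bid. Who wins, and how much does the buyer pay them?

D is paid $53,000

Sorting bids: 53,000 (D) < 83,400 (B) < 93,600 (G) < 152,000 (A) < 152,500 (I) < 189,000 (E) < …
D is lowest → is paid own bid, $53,000.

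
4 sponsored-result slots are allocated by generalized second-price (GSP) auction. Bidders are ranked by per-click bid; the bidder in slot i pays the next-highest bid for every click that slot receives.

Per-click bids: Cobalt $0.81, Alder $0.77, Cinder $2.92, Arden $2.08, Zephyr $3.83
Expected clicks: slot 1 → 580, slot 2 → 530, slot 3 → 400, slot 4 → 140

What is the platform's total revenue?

Total revenue: $3227.80

Sorting advertisers: $3.83 (Zephyr) > $2.92 (Cinder) > $2.08 (Arden) > $0.81 (Cobalt) > $0.77 (Alder)
Slot 1: Zephyr pays $2.92 × 580 = $1693.60
Slot 2: Cinder pays $2.08 × 530 = $1102.40
Slot 3: Arden pays $0.81 × 400 = $324.00
Slot 4: Cobalt pays $0.77 × 140 = $107.80
Total = $3227.80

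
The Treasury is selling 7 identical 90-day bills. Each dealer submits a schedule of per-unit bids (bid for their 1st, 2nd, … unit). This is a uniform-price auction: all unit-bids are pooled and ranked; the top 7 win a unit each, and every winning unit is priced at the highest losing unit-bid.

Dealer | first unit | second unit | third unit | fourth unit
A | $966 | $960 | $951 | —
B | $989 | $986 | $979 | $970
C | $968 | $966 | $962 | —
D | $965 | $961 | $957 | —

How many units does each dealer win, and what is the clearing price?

A 1, B 4, C 2; clearing price $965

Merging the schedules and taking the best 7: 989 (B-1), 986 (B-2), 979 (B-3), 970 (B-4), 968 (C-1), 966 (A-1), 966 (C-2)
Highest rejected unit-bid = $965.
Allocation: A 1, B 4, C 2.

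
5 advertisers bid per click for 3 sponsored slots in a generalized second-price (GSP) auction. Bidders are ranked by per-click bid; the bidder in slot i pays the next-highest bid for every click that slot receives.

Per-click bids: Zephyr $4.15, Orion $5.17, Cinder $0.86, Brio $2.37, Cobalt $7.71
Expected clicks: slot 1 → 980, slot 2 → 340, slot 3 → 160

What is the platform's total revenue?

Total revenue: $6856.80

Ranked by bid: $7.71 (Cobalt) > $5.17 (Orion) > $4.15 (Zephyr) > $2.37 (Brio) > …
Slot 1: Cobalt pays $5.17 × 980 = $5066.60
Slot 2: Orion pays $4.15 × 340 = $1411.00
Slot 3: Zephyr pays $2.37 × 160 = $379.20
Total = $6856.80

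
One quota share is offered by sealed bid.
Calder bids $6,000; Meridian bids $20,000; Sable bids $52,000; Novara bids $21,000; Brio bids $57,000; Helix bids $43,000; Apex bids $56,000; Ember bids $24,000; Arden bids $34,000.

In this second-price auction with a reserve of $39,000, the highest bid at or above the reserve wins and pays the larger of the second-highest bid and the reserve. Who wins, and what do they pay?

Bids in order: 57,000 (Brio) > 56,000 (Apex) > 52,000 (Sable) > 43,000 (Helix) > 34,000 (Arden) > 24,000 (Ember) > …
Brio has the top bid at or above the reserve ($57,000).
max(second-highest $56,000, reserve $39,000) = $56,000; the reserve does not bind.

Brio pays $56,000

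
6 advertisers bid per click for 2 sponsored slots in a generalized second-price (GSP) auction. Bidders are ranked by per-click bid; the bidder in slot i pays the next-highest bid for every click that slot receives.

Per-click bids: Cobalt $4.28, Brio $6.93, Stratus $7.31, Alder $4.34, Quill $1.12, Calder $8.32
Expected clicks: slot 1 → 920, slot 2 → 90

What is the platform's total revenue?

Total revenue: $7348.90

Ranked by bid: $8.32 (Calder) > $7.31 (Stratus) > $6.93 (Brio) > …
Slot 1: Calder pays $7.31 × 920 = $6725.20
Slot 2: Stratus pays $6.93 × 90 = $623.70
Total = $7348.90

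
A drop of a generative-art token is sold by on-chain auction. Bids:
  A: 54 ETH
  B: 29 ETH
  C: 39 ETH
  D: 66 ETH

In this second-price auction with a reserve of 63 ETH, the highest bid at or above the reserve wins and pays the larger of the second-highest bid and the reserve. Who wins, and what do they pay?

D pays 63 ETH

Second-price auction with a reserve of 63 ETH: the highest bid at or above the reserve wins and pays the larger of the second-highest bid and the reserve.
Sorting bids: 66 (D) > 54 (A) > 39 (C) > 29 (B)
Highest eligible bid: D at 66 ETH.
max(second-highest 54 ETH, reserve 63 ETH) = 63 ETH.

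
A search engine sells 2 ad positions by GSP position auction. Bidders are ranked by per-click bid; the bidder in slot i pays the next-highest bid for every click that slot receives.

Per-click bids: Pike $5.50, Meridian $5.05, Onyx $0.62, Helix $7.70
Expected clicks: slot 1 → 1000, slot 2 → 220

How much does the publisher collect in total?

Total revenue: $6611.00

Per-click bids in order: $7.70 (Helix) > $5.50 (Pike) > $5.05 (Meridian) > …
Slot 1: Helix pays $5.50 × 1000 = $5500.00
Slot 2: Pike pays $5.05 × 220 = $1111.00
Total = $6611.00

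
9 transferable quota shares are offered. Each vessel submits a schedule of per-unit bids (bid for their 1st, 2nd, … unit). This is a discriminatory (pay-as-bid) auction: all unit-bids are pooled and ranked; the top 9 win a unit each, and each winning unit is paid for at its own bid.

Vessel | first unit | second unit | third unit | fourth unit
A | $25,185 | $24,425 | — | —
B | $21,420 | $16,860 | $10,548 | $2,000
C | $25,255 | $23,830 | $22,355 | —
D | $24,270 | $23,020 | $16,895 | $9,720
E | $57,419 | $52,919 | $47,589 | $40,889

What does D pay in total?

All unit-bids, highest first — top 9: 57,419 (E-1), 52,919 (E-2), 47,589 (E-3), 40,889 (E-4), 25,255 (C-1), 25,185 (A-1), 24,425 (A-2), 24,270 (D-1), 23,830 (C-2)
Next rejected bid: $23,020 (not a price — pay-as-bid).
D's winning unit-bids: 24,270 = $24,270.

D pays $24,270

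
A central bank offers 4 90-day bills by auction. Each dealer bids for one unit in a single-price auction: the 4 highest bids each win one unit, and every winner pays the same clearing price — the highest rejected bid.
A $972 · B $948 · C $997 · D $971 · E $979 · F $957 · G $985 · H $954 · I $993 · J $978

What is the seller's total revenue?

Total revenue: $3,912

Bids ranked high→low: 997 (C), 993 (I), 985 (G), 979 (E), 978 (J), 972 (A), …
Top 4: C, I, G, E.
Clearing price = highest rejected bid = $978.
Total revenue = 4 × $978 = $3,912.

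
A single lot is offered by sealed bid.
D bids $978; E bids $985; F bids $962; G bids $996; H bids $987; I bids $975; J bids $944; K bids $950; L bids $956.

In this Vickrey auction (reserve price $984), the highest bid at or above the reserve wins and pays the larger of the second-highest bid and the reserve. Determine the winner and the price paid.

Rule: the highest bid at or above the reserve wins and pays the larger of the second-highest bid and the reserve.
Bids ranked: 996 (G) > 987 (H) > 985 (E) > 978 (D) > 975 (I) > 962 (F) > …
G has the top bid at or above the reserve ($996).
max(second-highest $987, reserve $984) = $987; the reserve does not bind.

G pays $987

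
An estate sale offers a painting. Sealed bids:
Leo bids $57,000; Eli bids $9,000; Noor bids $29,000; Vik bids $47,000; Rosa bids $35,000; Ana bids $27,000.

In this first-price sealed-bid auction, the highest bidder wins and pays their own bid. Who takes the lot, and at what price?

Bids in order: 57,000 (Leo) > 47,000 (Vik) > 35,000 (Rosa) > 29,000 (Noor) > 27,000 (Ana) > 9,000 (Eli)
First-price: Leo pays what they bid, $57,000.

Leo pays $57,000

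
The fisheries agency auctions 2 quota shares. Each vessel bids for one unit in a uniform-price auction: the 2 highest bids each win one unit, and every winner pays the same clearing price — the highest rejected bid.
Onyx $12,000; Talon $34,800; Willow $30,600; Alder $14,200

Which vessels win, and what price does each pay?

Talon, Willow; each pays $14,200

Bids ranked high→low: 34,800 (Talon), 30,600 (Willow), 14,200 (Alder), 12,000 (Onyx)
Winners (2 units): Talon, Willow.
Highest unsuccessful bid: $14,200 → clearing price.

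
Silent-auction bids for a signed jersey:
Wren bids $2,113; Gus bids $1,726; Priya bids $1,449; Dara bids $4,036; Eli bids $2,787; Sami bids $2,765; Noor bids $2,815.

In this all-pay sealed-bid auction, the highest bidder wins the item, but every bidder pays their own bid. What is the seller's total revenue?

Total revenue: $17,691

Sorting bids: 4,036 (Dara) > 2,815 (Noor) > 2,787 (Eli) > 2,765 (Sami) > 2,113 (Wren) > 1,726 (Gus) > …
Dara wins with the top bid; all bids are sunk regardless.
Every bidder forfeits their bid regardless of winning.
Revenue = 2,113 + 1,726 + 1,449 + 4,036 + 2,787 + 2,765 + 2,815 = $17,691.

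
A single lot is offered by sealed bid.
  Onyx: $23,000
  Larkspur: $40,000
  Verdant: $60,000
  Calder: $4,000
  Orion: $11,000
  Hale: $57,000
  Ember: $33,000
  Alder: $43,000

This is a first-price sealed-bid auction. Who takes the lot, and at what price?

Verdant pays $60,000

Bids ranked: 60,000 (Verdant) > 57,000 (Hale) > 43,000 (Alder) > 40,000 (Larkspur) > 33,000 (Ember) > 23,000 (Onyx) > …
Verdant is highest → pays own bid, $60,000.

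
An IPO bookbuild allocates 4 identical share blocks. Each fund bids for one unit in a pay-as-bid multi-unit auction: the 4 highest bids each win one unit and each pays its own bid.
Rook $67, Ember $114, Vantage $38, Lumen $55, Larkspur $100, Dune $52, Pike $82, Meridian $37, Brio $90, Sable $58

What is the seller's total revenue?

Total revenue: $386

Bids ranked high→low: 114 (Ember), 100 (Larkspur), 90 (Brio), 82 (Pike), 67 (Rook), 58 (Sable), …
The 4 highest are Ember, Larkspur, Brio, Pike.
Total revenue = 114 + 100 + 90 + 82 = $386.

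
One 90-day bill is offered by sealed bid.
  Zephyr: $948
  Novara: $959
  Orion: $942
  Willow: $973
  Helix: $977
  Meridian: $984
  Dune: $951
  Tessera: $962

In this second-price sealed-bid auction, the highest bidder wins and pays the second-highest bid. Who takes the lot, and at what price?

Meridian pays $977

Rule: the highest bidder wins and pays the second-highest bid.
Sorting bids: 984 (Meridian) > 977 (Helix) > 973 (Willow) > 962 (Tessera) > 959 (Novara) > 951 (Dune) > …
Second-price: Meridian pays Helix's bid of $977.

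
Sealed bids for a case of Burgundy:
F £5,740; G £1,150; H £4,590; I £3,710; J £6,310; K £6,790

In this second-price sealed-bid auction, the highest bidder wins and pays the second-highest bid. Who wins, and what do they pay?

K pays £6,310

Bids ranked: 6,790 (K) > 6,310 (J) > 5,740 (F) > 4,590 (H) > 3,710 (I) > 1,150 (G)
K wins with the highest bid; price is set by the runner-up at £6,310.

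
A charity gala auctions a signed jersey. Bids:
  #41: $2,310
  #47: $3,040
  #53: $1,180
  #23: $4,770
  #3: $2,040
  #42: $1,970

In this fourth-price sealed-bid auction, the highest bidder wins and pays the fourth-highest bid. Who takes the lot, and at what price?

#23 pays $2,040

Bids ranked: 4,770 (#23) > 3,040 (#47) > 2,310 (#41) > 2,040 (#3) > 1,970 (#42) > 1,180 (#53)
#23 wins; payment is bid #4 in the ranking = $2,040.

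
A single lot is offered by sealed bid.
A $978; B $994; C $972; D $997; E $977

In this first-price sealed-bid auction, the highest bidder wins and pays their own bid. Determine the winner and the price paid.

D pays $997

Bids ranked: 997 (D) > 994 (B) > 978 (A) > 977 (E) > 972 (C)
D is highest → pays own bid, $997.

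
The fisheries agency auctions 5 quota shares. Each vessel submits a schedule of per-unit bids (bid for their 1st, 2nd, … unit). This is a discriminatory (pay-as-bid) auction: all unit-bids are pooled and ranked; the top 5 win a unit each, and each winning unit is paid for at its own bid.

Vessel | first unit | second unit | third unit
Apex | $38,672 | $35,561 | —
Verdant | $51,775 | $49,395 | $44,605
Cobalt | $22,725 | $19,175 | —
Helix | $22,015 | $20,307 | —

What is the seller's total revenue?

Merging the schedules and taking the best 5: 51,775 (Verdant-1), 49,395 (Verdant-2), 44,605 (Verdant-3), 38,672 (Apex-1), 35,561 (Apex-2)
Next rejected bid: $22,725 (not a price — pay-as-bid).
Each winning unit pays its own bid.
Revenue = 51,775 + 49,395 + 44,605 + 38,672 + 35,561 = $220,008.

Total revenue: $220,008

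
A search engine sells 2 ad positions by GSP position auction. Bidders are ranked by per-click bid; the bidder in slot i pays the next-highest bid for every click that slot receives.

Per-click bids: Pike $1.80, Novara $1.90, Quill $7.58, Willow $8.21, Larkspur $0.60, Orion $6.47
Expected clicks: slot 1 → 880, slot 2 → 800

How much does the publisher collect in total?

Ranked by bid: $8.21 (Willow) > $7.58 (Quill) > $6.47 (Orion) > …
Slot 1: Willow pays $7.58 × 880 = $6670.40
Slot 2: Quill pays $6.47 × 800 = $5176.00
Total = $11846.40

Total revenue: $11846.40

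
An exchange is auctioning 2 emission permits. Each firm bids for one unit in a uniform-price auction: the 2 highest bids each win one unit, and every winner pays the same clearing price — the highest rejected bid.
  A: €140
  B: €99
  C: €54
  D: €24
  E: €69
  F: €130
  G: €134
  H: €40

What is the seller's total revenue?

Sorting: 140 (A), 134 (G), 130 (F), 99 (B), …
Winners (2 units): A, G.
Highest unsuccessful bid: €130 → clearing price.
Total revenue = 2 × €130 = €260.

Total revenue: €260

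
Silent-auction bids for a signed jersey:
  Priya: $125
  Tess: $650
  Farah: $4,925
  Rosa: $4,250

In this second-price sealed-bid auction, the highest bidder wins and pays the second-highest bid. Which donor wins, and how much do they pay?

Sorting bids: 4,925 (Farah) > 4,250 (Rosa) > 650 (Tess) > 125 (Priya)
Farah wins with the highest bid; price is set by the runner-up at $4,250.

Farah pays $4,250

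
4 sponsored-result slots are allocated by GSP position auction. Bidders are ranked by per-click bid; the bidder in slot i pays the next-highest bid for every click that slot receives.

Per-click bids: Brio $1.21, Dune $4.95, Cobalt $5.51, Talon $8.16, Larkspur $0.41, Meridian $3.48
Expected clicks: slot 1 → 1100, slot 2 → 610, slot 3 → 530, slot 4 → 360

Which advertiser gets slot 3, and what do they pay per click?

Dune; $3.48 per click

Per-click bids in order: $8.16 (Talon) > $5.51 (Cobalt) > $4.95 (Dune) > $3.48 (Meridian) > $1.21 (Brio) > …
Slot 3 goes to the third-ranked bidder, Dune, who pays the next bid down: $3.48/click.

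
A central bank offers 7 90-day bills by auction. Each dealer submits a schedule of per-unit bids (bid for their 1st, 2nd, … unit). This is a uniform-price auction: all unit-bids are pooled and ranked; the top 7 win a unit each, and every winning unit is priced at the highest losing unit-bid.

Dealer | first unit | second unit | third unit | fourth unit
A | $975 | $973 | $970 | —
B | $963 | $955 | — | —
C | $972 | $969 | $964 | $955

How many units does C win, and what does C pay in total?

Pooled unit-bids ranked (top 7): 975 (A-1), 973 (A-2), 972 (C-1), 970 (A-3), 969 (C-2), 964 (C-3), 963 (B-1)
First bid not allocated: $955.
C wins 3 unit(s) at $955 each.

C: 3 units, pays $2,865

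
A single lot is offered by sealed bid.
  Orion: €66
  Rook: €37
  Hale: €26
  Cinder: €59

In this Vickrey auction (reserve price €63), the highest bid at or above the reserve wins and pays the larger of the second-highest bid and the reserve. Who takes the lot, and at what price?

Bids ranked: 66 (Orion) > 59 (Cinder) > 37 (Rook) > 26 (Hale)
Orion has the top bid at or above the reserve (€66).
Second-highest bid €59 is below the reserve €63, so the reserve binds → payment €63.

Orion pays €63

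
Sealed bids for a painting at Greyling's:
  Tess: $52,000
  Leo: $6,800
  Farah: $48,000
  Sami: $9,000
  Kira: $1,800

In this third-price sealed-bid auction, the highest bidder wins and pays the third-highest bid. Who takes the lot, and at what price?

Bids in order: 52,000 (Tess) > 48,000 (Farah) > 9,000 (Sami) > 6,800 (Leo) > 1,800 (Kira)
Tess is highest; pays the third-highest bid, $9,000.

Tess pays $9,000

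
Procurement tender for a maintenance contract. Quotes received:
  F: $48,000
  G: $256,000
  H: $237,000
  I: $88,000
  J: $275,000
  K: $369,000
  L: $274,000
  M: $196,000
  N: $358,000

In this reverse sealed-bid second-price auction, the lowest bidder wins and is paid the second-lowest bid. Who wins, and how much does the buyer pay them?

Rule: the lowest bidder wins and is paid the second-lowest bid.
Sorting bids: 48,000 (F) < 88,000 (I) < 196,000 (M) < 237,000 (H) < 256,000 (G) < 274,000 (L) < …
F is lowest; is paid the second-lowest bid, $88,000.

F is paid $88,000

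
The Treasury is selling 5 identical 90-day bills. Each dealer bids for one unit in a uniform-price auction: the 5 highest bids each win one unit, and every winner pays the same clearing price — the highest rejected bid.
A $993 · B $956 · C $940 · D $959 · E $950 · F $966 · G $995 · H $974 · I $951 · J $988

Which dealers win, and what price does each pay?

G, A, J, H, F; each pays $959

Sorting: 995 (G), 993 (A), 988 (J), 974 (H), 966 (F), 959 (D), 956 (B), …
Winners (5 units): G, A, J, H, F.
Clearing price = highest rejected bid = $959.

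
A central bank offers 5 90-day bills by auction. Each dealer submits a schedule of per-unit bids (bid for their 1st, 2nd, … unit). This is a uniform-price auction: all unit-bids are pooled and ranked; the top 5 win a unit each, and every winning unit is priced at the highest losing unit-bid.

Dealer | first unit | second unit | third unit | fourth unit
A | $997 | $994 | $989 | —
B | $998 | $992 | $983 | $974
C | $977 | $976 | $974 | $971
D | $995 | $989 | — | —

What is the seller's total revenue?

Merging the schedules and taking the best 5: 998 (B-1), 997 (A-1), 995 (D-1), 994 (A-2), 992 (B-2)
The (k+1)-th unit-bid is $989.
Allocation: A 2, B 2, D 1. Every unit priced at $989.
Revenue = 5 × 989 = $4,945.

Total revenue: $4,945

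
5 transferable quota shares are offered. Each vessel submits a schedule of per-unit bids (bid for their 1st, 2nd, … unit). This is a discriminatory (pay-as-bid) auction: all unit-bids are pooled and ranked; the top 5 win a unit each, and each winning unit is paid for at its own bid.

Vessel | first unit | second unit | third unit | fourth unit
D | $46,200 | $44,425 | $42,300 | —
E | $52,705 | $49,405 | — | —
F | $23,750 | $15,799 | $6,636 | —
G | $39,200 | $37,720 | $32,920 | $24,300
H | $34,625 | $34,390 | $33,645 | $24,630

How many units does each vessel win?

D 3, E 2

Pooled unit-bids ranked (top 5): 52,705 (E-1), 49,405 (E-2), 46,200 (D-1), 44,425 (D-2), 42,300 (D-3)
Next rejected bid: $39,200 (not a price — pay-as-bid).
Allocation: D 3, E 2.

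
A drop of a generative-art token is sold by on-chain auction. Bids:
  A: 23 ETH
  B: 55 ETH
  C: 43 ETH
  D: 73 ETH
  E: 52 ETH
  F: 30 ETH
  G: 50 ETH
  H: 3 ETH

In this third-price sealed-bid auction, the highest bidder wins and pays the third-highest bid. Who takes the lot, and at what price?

D pays 52 ETH

Third-price sealed-bid auction: the highest bidder wins and pays the third-highest bid.
Sorting bids: 73 (D) > 55 (B) > 52 (E) > 50 (G) > 43 (C) > 30 (F) > …
D wins; payment is bid #3 in the ranking = 52 ETH.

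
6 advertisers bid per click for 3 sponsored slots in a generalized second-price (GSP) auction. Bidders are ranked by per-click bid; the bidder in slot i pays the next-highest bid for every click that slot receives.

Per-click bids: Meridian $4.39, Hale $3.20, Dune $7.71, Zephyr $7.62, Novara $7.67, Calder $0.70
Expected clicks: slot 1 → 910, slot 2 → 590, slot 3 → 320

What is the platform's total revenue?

Total revenue: $12880.30

Per-click bids in order: $7.71 (Dune) > $7.67 (Novara) > $7.62 (Zephyr) > $4.39 (Meridian) > …
Slot 1: Dune pays $7.67 × 910 = $6979.70
Slot 2: Novara pays $7.62 × 590 = $4495.80
Slot 3: Zephyr pays $4.39 × 320 = $1404.80
Total = $12880.30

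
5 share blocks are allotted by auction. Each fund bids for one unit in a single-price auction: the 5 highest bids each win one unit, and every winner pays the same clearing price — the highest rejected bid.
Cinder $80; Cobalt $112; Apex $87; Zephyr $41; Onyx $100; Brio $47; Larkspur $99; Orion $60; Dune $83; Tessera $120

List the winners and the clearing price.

Tessera, Cobalt, Onyx, Larkspur, Apex; each pays $83

Bids ranked high→low: 120 (Tessera), 112 (Cobalt), 100 (Onyx), 99 (Larkspur), 87 (Apex), 83 (Dune), 80 (Cinder), …
Winners (5 units): Tessera, Cobalt, Onyx, Larkspur, Apex.
Clearing price = highest rejected bid = $83.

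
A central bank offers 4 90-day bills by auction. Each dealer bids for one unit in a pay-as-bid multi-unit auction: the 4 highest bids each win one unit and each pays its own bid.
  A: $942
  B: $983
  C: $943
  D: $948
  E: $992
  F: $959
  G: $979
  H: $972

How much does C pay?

C pays $0

Bids ranked high→low: 992 (E), 983 (B), 979 (G), 972 (H), 959 (F), 948 (D), …
The 4 highest are E, B, G, H.
C does not win → $0.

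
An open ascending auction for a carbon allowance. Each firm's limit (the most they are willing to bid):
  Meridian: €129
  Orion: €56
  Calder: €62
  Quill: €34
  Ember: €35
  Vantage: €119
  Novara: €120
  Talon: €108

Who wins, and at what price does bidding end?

Meridian wins at €120

Sorting limits: 129 (Meridian) > 120 (Novara) > 119 (Vantage) > 108 (Talon) > 62 (Calder) > 56 (Orion) > …
Once the price passes €120, only Meridian is left; the hammer falls at Novara's limit of €120.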